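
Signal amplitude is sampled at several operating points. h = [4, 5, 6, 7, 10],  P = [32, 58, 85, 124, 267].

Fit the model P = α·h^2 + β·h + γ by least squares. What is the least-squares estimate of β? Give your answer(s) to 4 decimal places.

MᵀM·[α, β, γ]ᵀ = MᵀP reads: 14578·α + 1748·β + 226·γ = 37798;  1748·α + 226·β + 32·γ = 4466;  226·α + 32·β + 5·γ = 566.
(Σh^2·h^2 = 14578, Σh^2·h = 1748, Σh^2 = 226, Σh·h = 226, Σh = 32, Σ1 = 5, Σh^2·P = 37798, Σh·P = 4466, ΣP = 566.)
Solving the 3×3 system (Gaussian elimination) gives α = 145/49, β = -113/49, γ = -284/49.

β = -2.3061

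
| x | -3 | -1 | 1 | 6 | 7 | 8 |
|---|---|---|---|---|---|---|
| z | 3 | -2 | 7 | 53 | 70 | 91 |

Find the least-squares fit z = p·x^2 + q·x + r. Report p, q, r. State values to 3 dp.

Normal-equation sums: Σx^2·x^2 = 7876, Σx^2·x = 1044, Σx^2 = 160, Σx·x = 160, Σx = 18, Σ1 = 6.
And Σx^2·z = 11194, Σx·z = 1536, Σz = 222.
Normal equations: [[7876, 1044, 160]; [1044, 160, 18]; [160, 18, 6]]·[p, q, r]ᵀ = [11194, 1536, 222]ᵀ.
Solving the 3×3 system (Gaussian elimination) gives p = 51273/48370, q = 62094/24185, r = 24923/24185.

p = 1.060, q = 2.567, r = 1.031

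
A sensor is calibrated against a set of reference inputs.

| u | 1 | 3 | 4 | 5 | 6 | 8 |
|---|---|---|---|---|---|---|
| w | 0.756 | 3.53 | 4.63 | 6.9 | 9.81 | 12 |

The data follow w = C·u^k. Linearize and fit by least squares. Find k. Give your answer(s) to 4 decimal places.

Linearized form: ln w = k·ln u + ln C. From the 6 transformed points,
Σln u = 7.9655, Σ(ln u)² = 13.2535, Σln w = 9.2140, Σln u·ln w = 15.8774.
Equations: 13.2535·k + 7.9655·ln C = 15.8774;  7.9655·k + 6·ln C = 9.2140.
Δ = 13.2535·6 − (7.9655)² = 16.0713; k = (15.8774·6 − 7.9655·9.2140)/16.0713 = 1.36084, ln C = (13.2535·9.2140 − 7.9655·15.8774)/16.0713 = -0.27097.

k = 1.3608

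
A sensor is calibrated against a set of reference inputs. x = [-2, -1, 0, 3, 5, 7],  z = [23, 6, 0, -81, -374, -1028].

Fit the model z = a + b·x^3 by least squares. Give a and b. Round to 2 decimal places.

AᵀA·[a, b]ᵀ = Aᵀz reads: 6·a + 486·b = -1454;  486·a + 134068·b = -401731.
Eliminating b: 134068·(row 1) − 486·(row 2) gives 568212·a = 134068·(-1454) − 486·(-401731) = 306394, so a = 153197/284106.
Then b = ((-401731) − 486·(153197/284106))/134068 = -283957/94702.

a = 0.54, b = -3.00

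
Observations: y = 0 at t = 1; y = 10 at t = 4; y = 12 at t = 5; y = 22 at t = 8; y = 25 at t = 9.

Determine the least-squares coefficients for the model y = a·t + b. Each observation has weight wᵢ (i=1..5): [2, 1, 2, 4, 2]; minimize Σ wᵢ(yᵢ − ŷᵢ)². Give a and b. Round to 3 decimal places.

Compute the Gram sums: Σwᵢ·t·t = 486, Σwᵢ·t = 66, Σwᵢ·1 = 11.
Moment sums: Σwᵢ·t·y = 1314, Σwᵢ·y = 172.
MᵀWM·[a, b]ᵀ = MᵀWy becomes [[486, 66]; [66, 11]]·[a, b]ᵀ = [1314, 172]ᵀ.
Eliminating b: 11·(row 1) − 66·(row 2) gives 990·a = 11·1314 − 66·172 = 3102, so a = 47/15.
Then b = (172 − 66·(47/15))/11 = -174/55.

a = 3.133, b = -3.164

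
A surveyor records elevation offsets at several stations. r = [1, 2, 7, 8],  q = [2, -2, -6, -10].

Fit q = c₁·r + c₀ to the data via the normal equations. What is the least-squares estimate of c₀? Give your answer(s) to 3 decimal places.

Forming MᵀM = [[118, 18]; [18, 4]] and Mᵀq = [-124, -16]ᵀ gives MᵀM·[c₁, c₀]ᵀ = Mᵀq.
Determinant 118·4 − 18² = 148.
c₁ = ((-124)·4 − 18·(-16))/148 = -52/37; c₀ = (118·(-16) − 18·(-124))/148 = 86/37.

c₀ = 2.324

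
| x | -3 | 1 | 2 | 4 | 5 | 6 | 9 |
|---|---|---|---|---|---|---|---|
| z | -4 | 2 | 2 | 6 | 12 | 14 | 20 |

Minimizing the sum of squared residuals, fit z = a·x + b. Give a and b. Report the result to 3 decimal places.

Sums needed: Σx·x = 172, Σx = 24, Σ1 = 7.
And Σx·z = 366, Σz = 52.
MᵀM·[a, b]ᵀ = Mᵀz becomes [[172, 24]; [24, 7]]·[a, b]ᵀ = [366, 52]ᵀ.
Δ = 172·7 − 24² = 628.
a = (366·7 − 24·52)/628 = 657/314; b = (172·52 − 24·366)/628 = 40/157.

a = 2.092, b = 0.255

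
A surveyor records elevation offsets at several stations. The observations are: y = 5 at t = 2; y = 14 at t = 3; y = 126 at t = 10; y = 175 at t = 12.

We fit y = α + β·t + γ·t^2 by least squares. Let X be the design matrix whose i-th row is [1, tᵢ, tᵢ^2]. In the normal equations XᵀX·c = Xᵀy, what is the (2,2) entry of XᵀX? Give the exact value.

Row 2 ↔ basis t, column 2 ↔ basis t, so (XᵀX)_{2,2} = Σᵢ (t)·(t) = (2)·(2) + (3)·(3) + (10)·(10) + (12)·(12) = 257.

257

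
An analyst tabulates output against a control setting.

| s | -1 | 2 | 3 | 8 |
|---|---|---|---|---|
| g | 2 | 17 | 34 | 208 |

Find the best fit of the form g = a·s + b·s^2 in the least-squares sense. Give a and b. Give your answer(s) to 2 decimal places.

a = 2.31, b = 2.96

Forming MᵀM = [[78, 546]; [546, 4194]] and Mᵀg = [1798, 13688]ᵀ gives MᵀM·[a, b]ᵀ = Mᵀg.
Eliminating b: 4194·(row 1) − 546·(row 2) gives 29016·a = 4194·1798 − 546·13688 = 67164, so a = 5597/2418.
Then b = (13688 − 546·(5597/2418))/4194 = 551/186.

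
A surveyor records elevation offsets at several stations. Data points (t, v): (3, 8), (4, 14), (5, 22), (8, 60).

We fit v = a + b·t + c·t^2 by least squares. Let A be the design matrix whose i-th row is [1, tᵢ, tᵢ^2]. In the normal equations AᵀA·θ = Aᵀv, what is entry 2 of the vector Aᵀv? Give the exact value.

Entry 2 ↔ basis t, so (Aᵀv)_{2} = Σᵢ (t)·vᵢ = (3)·(8) + (4)·(14) + (5)·(22) + (8)·(60) = 670.

670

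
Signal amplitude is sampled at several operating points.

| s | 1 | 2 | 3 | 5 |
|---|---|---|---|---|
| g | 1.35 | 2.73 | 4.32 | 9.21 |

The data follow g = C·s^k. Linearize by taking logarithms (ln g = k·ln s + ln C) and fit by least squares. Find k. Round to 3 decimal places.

k = 1.181

Let Y = ln g. Fitting Y = k·ln s + ln C by least squares:
Σln s = 3.4012, Σ(ln s)² = 4.2777, Σln g = 4.9880, Σln s·ln g = 5.8771.
Equations: 4.2777·k + 3.4012·ln C = 5.8771;  3.4012·k + 4·ln C = 4.9880.
Solving (det = 5.5426): k = 1.18056, ln C = 0.24316.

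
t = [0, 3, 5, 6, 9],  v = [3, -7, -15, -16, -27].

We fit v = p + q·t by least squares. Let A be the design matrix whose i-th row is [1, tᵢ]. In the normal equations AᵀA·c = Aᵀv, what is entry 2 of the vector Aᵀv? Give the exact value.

Entry 2 ↔ basis t, so (Aᵀv)_{2} = Σᵢ (t)·vᵢ = (0)·(3) + (3)·(-7) + (5)·(-15) + (6)·(-16) + (9)·(-27) = -435.

-435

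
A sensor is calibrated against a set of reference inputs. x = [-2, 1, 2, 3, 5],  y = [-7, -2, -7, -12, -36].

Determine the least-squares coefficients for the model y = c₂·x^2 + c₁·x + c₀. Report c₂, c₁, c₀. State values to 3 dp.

c₂ = -1.447, c₁ = 0.245, c₀ = -0.799

The normal equations are: 739·c₂ + 153·c₁ + 43·c₀ = -1066;  153·c₂ + 43·c₁ + 9·c₀ = -218;  43·c₂ + 9·c₁ + 5·c₀ = -64.
Solving the 3×3 system (Gaussian elimination) gives c₂ = -3779/2612, c₁ = 641/2612, c₀ = -522/653.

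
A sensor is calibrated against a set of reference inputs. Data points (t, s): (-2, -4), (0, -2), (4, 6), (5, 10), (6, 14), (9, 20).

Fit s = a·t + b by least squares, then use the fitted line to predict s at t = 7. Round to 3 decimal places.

From the data, Σt·t = 162, Σt = 22, Σ1 = 6.
And Σt·s = 346, Σs = 44.
Δ = 162·6 − 22² = 488.
a = (346·6 − 22·44)/488 = 277/122; b = (162·44 − 22·346)/488 = -121/122.
At t = 7: ŝ = (277/122)·(7) + (-121/122)·(1) = 909/61.

ŝ = 14.902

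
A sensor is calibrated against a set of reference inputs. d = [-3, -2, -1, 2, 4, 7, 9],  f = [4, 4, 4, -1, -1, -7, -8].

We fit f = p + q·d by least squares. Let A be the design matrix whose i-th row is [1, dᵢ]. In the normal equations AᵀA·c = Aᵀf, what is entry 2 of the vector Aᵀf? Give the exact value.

-151

Entry 2 ↔ basis d, so (Aᵀf)_{2} = Σᵢ (d)·fᵢ = (-3)·(4) + (-2)·(4) + (-1)·(4) + (2)·(-1) + (4)·(-1) + (7)·(-7) + (9)·(-8) = -151.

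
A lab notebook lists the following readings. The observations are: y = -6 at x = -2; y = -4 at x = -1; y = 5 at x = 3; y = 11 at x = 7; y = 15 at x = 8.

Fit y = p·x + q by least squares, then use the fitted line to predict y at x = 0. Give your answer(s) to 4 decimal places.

Forming AᵀA = [[127, 15]; [15, 5]] and Aᵀy = [228, 21]ᵀ gives AᵀA·[p, q]ᵀ = Aᵀy.
det = 127·5 − 15² = 410.
p = (228·5 − 15·21)/410 = 165/82; q = (127·21 − 15·228)/410 = -753/410.
At x = 0: ŷ = (165/82)·(0) + (-753/410)·(1) = -753/410.

ŷ = -1.8366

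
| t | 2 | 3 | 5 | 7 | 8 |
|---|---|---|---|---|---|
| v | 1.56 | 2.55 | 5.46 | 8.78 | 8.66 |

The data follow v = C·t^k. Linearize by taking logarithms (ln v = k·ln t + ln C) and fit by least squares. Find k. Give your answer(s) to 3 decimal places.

With ln vᵢ as the transformed response and ln tᵢ as the regressor:
Sums: Σln t = 7.4265, Σ(ln t)² = 12.3883, Σln v = 7.4094, Σln t·ln v = 12.7849.
Normal system: [[12.3883, 7.4265]; [7.4265, 5]]·[k, ln C]ᵀ = [12.7849, 7.4094]ᵀ.
Δ = 12.3883·5 − (7.4265)² = 6.7880; k = (12.7849·5 − 7.4265·7.4094)/6.7880 = 1.31088, ln C = (12.3883·7.4094 − 7.4265·12.7849)/6.7880 = -0.46517.

k = 1.311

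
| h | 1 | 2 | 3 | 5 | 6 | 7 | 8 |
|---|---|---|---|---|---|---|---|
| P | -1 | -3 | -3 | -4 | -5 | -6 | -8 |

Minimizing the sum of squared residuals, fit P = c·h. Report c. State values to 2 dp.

c = -0.91

Sums needed: Σh·h = 188.
For AᵀP: Σh·P = -172.
Hence c = -172 / 188 ≈ -0.914894.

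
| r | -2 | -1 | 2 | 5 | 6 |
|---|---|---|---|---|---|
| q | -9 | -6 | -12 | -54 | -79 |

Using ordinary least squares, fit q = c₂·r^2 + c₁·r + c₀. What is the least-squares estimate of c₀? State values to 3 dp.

The normal system XᵀX·[c₂, c₁, c₀]ᵀ = Xᵀq is [[1954, 340, 70]; [340, 70, 10]; [70, 10, 5]]·[c₂, c₁, c₀]ᵀ = [-4284, -744, -160]ᵀ.
Inverting the 3×3 Gram matrix, [c₂, c₁, c₀]ᵀ = [-2, -12/25, -76/25]ᵀ.

c₀ = -3.040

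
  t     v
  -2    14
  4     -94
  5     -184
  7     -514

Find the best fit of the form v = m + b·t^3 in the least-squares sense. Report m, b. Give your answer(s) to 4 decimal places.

From the data, Σ1 = 4, Σt^3 = 524, Σt^3·t^3 = 137434.
Right-hand side: Σv = -778, Σt^3·v = -205430.
Normal equations: [[4, 524]; [524, 137434]]·[m, b]ᵀ = [-778, -205430]ᵀ.
Eliminating b: 137434·(row 1) − 524·(row 2) gives 275160·m = 137434·(-778) − 524·(-205430) = 721668, so m = 60139/22930.
Then b = ((-205430) − 524·(60139/22930))/137434 = -17252/11465.

m = 2.6227, b = -1.5048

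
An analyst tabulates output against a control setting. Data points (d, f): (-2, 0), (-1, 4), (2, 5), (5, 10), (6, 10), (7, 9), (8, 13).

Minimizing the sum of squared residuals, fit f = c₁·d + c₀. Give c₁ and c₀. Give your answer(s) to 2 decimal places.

Setting ∂/∂c₁ … = 0 gives: 183·c₁ + 25·c₀ = 283;  25·c₁ + 7·c₀ = 51.
(Σd·d = 183, Σd = 25, Σ1 = 7, Σd·f = 283, Σf = 51.)
Determinant 183·7 − 25² = 656.
c₁ = (283·7 − 25·51)/656 = 353/328; c₀ = (183·51 − 25·283)/656 = 1129/328.

c₁ = 1.08, c₀ = 3.44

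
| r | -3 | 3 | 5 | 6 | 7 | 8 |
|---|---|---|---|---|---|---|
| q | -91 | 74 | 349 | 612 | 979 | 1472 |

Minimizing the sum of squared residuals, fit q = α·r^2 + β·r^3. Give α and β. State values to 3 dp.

Sums needed: Σr^2·r^2 = 8580, Σr^2·r^3 = 60476, Σr^3·r^3 = 443532.
For Xᵀq: Σr^2·q = 172783, Σr^3·q = 1269733.
XᵀX·[α, β]ᵀ = Xᵀq becomes [[8580, 60476]; [60476, 443532]]·[α, β]ᵀ = [172783, 1269733]ᵀ.
Δ = 8580·443532 − 60476² = 148157984.
α = (172783·443532 − 60476·1269733)/148157984 = -1476763/1424596; β = (8580·1269733 − 60476·172783)/148157984 = 2139829/712298.

α = -1.037, β = 3.004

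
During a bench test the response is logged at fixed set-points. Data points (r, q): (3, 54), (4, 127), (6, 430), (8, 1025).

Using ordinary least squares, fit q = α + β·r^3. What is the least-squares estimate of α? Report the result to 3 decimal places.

α = -1.097

XᵀX·[α, β]ᵀ = Xᵀq reads: 4·α + 819·β = 1636;  819·α + 313625·β = 627266.
(Σ1 = 4, Σr^3 = 819, Σr^3·r^3 = 313625, Σq = 1636, Σr^3·q = 627266.)
Determinant 4·313625 − 819² = 583739.
α = (1636·313625 − 819·627266)/583739 = -49258/44903; β = (4·627266 − 819·1636)/583739 = 1169180/583739.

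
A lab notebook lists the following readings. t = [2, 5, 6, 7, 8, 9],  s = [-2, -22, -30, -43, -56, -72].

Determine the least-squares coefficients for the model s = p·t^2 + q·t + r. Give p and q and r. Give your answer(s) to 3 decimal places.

p = -0.910, q = 0.066, r = 1.365

Normal-equation sums: Σt^2·t^2 = 14995, Σt^2·t = 1933, Σt^2 = 259, Σt·t = 259, Σt = 37, Σ1 = 6.
Moment sums: Σt^2·s = -13161, Σt·s = -1691, Σs = -225.
So MᵀM·[p, q, r]ᵀ = Mᵀs: [[14995, 1933, 259]; [1933, 259, 37]; [259, 37, 6]]·[p, q, r]ᵀ = [-13161, -1691, -225]ᵀ.
Solving the 3×3 system (Gaussian elimination) gives p = -1321/1452, q = 479/7260, r = 826/605.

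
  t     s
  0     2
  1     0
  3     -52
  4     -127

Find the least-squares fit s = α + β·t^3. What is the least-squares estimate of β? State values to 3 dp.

Compute the Gram sums: Σ1 = 4, Σt^3 = 92, Σt^3·t^3 = 4826.
Moment sums: Σs = -177, Σt^3·s = -9532.
Eliminating β: 4826·(row 1) − 92·(row 2) gives 10840·α = 4826·(-177) − 92·(-9532) = 22742, so α = 11371/5420.
Then β = ((-9532) − 92·(11371/5420))/4826 = -5461/2710.

β = -2.015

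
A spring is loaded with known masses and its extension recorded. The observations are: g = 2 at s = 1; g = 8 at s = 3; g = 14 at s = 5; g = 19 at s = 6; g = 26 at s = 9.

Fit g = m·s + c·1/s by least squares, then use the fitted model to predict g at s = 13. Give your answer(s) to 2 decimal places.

ĝ = 38.34

Setting ∂/∂m … = 0 gives: 152·m + 5·c = 444;  5·m + (9649/8100)·c = 1217/90.
(Σs·s = 152, Σs·1/s = 5, Σ1/s·1/s = 9649/8100, Σs·g = 444, Σ1/s·g = 1217/90.)
Eliminating c: (9649/8100)·(row 1) − 5·(row 2) gives (316037/2025)·m = (9649/8100)·444 − 5·(1217/90) = 622751/1350, so m = 1868253/632074.
Then c = ((1217/90) − 5·(1868253/632074))/(9649/8100) = -333360/316037.
At s = 13: ĝ = (1868253/632074)·(13) + (-333360/316037)·(1/13) = 315068037/8216962.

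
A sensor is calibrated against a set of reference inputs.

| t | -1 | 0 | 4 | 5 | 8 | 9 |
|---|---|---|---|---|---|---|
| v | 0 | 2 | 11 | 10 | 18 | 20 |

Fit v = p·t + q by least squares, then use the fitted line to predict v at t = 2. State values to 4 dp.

v̂ = 5.8813

Normal-equation sums: Σt·t = 187, Σt = 25, Σ1 = 6.
Moment sums: Σt·v = 418, Σv = 61.
Δ = 187·6 − 25² = 497.
p = (418·6 − 25·61)/497 = 983/497; q = (187·61 − 25·418)/497 = 957/497.
At t = 2: v̂ = (983/497)·(2) + (957/497)·(1) = 2923/497.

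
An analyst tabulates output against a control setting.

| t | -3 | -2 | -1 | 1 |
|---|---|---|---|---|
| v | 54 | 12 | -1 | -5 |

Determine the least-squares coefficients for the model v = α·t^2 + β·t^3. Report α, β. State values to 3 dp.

α = -2.821, β = -2.936

The normal equations are: 99·α + (-275)·β = 528;  (-275)·α + 795·β = -1558.
Eliminating β: 795·(row 1) − (-275)·(row 2) gives 3080·α = 795·528 − (-275)·(-1558) = -8690, so α = -79/28.
Then β = ((-1558) − (-275)·(-79/28))/795 = -411/140.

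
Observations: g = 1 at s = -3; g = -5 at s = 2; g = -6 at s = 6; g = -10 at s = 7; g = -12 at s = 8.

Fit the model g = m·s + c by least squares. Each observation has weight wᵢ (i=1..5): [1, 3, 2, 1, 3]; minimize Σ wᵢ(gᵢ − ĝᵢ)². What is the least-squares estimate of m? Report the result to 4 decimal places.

Setting ∂/∂m … = 0 gives: 334·m + 46·c = -463;  46·m + 10·c = -72.
(Σwᵢ·s·s = 334, Σwᵢ·s = 46, Σwᵢ·1 = 10, Σwᵢ·s·g = -463, Σwᵢ·g = -72.)
Eliminating c: 10·(row 1) − 46·(row 2) gives 1224·m = 10·(-463) − 46·(-72) = -1318, so m = -659/612.
Then c = ((-72) − 46·(-659/612))/10 = -1375/612.

m = -1.0768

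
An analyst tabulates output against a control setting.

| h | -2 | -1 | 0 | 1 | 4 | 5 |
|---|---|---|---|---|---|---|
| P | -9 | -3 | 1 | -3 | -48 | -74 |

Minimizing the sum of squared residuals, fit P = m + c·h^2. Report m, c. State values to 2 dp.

Entries of XᵀX: Σ1 = 6, Σh^2 = 47, Σh^2·h^2 = 899.
And ΣP = -136, Σh^2·P = -2660.
So XᵀX·[m, c]ᵀ = XᵀP: [[6, 47]; [47, 899]]·[m, c]ᵀ = [-136, -2660]ᵀ.
Eliminating c: 899·(row 1) − 47·(row 2) gives 3185·m = 899·(-136) − 47·(-2660) = 2756, so m = 212/245.
Then c = ((-2660) − 47·(212/245))/899 = -736/245.

m = 0.87, c = -3.00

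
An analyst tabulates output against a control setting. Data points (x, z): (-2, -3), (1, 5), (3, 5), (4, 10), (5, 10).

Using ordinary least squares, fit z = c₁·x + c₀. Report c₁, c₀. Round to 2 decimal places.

c₁ = 1.84, c₀ = 1.36

Compute the Gram sums: Σx·x = 55, Σx = 11, Σ1 = 5.
Moment sums: Σx·z = 116, Σz = 27.
So AᵀA·[c₁, c₀]ᵀ = Aᵀz: [[55, 11]; [11, 5]]·[c₁, c₀]ᵀ = [116, 27]ᵀ.
Eliminating c₀: 5·(row 1) − 11·(row 2) gives 154·c₁ = 5·116 − 11·27 = 283, so c₁ = 283/154.
Then c₀ = (27 − 11·(283/154))/5 = 19/14.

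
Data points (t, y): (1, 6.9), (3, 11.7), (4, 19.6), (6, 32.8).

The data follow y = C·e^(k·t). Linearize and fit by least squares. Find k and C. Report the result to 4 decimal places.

With ln yᵢ as the transformed response and tᵢ as the regressor:
AᵀA = [[62.0000, 14.0000]; [14.0000, 4]], rhs = [42.1550, 10.8571]ᵀ  (here Σt = 14.0000, Σ(t)² = 62.0000, Σln y = 10.8571, Σt·ln y = 42.1550).
Slope k = (n·Σt·ln y − Σt·Σln y)/(n·Σ(t)² − (Σt)²) = (4·42.1550 − 14.0000·10.8571)/52.0000 = 0.31963; ln C = (Σln y − k·Σt)/n = 1.59555, so C = exp(1.59555) = 4.93104.

k = 0.3196, C = 4.9310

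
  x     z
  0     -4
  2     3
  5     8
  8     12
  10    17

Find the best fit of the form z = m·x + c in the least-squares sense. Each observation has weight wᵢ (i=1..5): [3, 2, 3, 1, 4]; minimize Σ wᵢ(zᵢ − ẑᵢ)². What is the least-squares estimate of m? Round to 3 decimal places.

m = 1.998

Normal-equation sums: Σwᵢ·x·x = 547, Σwᵢ·x = 67, Σwᵢ·1 = 13.
For AᵀWz: Σwᵢ·x·z = 908, Σwᵢ·z = 98.
Δ = 547·13 − 67² = 2622.
m = (908·13 − 67·98)/2622 = 873/437; c = (547·98 − 67·908)/2622 = -1205/437.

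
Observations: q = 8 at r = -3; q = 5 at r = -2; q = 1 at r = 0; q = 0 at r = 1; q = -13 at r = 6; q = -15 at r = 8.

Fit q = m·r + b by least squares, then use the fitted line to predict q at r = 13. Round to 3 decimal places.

XᵀX·[m, b]ᵀ = Xᵀq reads: 114·m + 10·b = -232;  10·m + 6·b = -14.
(Σr·r = 114, Σr = 10, Σ1 = 6, Σr·q = -232, Σq = -14.)
Δ = 114·6 − 10² = 584.
m = ((-232)·6 − 10·(-14))/584 = -313/146; b = (114·(-14) − 10·(-232))/584 = 181/146.
At r = 13: q̂ = (-313/146)·(13) + (181/146)·(1) = -1944/73.

q̂ = -26.630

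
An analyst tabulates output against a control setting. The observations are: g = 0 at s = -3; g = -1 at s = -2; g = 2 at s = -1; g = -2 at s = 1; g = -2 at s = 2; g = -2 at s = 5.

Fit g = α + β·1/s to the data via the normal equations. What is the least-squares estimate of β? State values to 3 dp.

With design matrix X, XᵀX = [[6, -2/15]; [-2/15, 1193/450]] and Xᵀg = [-5, -49/10]ᵀ.
Δ = 6·(1193/450) − (-2/15)² = 143/9.
α = ((-5)·(1193/450) − (-2/15)·(-49/10))/(143/9) = -569/650; β = (6·(-49/10) − (-2/15)·(-5))/(143/9) = -123/65.

β = -1.892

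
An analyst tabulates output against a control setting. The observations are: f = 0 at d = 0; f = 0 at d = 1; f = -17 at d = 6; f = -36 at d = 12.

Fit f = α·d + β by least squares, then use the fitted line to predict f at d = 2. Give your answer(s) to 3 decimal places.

Compute the Gram sums: Σd·d = 181, Σd = 19, Σ1 = 4.
For Aᵀf: Σd·f = -534, Σf = -53.
Normal equations: [[181, 19]; [19, 4]]·[α, β]ᵀ = [-534, -53]ᵀ.
Eliminating β: 4·(row 1) − 19·(row 2) gives 363·α = 4·(-534) − 19·(-53) = -1129, so α = -1129/363.
Then β = ((-53) − 19·(-1129/363))/4 = 553/363.
At d = 2: f̂ = (-1129/363)·(2) + (553/363)·(1) = -155/33.

f̂ = -4.697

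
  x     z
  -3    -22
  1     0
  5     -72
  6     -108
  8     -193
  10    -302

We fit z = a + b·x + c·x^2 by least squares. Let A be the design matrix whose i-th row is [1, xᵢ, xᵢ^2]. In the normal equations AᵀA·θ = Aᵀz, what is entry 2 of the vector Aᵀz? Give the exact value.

-5506

Entry 2 ↔ basis x, so (Aᵀz)_{2} = Σᵢ (x)·zᵢ = (-3)·(-22) + (1)·(0) + (5)·(-72) + (6)·(-108) + (8)·(-193) + (10)·(-302) = -5506.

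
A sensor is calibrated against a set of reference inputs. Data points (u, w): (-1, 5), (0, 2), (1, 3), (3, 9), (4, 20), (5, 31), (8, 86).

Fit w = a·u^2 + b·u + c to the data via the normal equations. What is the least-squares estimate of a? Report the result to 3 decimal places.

a = 1.543

With design matrix X, XᵀX = [[5060, 728, 116]; [728, 116, 20]; [116, 20, 7]] and Xᵀw = [6688, 948, 156]ᵀ.
Row-reducing yields a = 18502/11991, b = -22333/11991, c = 8144/3997.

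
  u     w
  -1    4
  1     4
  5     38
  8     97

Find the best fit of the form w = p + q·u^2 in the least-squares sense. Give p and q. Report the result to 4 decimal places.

Setting ∂/∂p … = 0 gives: 4·p + 91·q = 143;  91·p + 4723·q = 7166.
Determinant 4·4723 − 91² = 10611.
p = (143·4723 − 91·7166)/10611 = 2587/1179; q = (4·7166 − 91·143)/10611 = 1739/1179.

p = 2.1942, q = 1.4750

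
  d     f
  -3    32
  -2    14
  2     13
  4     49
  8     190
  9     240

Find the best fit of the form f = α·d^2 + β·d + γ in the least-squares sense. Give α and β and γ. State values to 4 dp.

From the data, Σd^2·d^2 = 11026, Σd^2·d = 1278, Σd^2 = 178, Σd·d = 178, Σd = 18, Σ1 = 6.
And Σd^2·f = 32780, Σd·f = 3778, Σf = 538.
Solving the 3×3 system (Gaussian elimination) gives α = 5753/1922, β = -488/961, γ = 4595/1922.

α = 2.9932, β = -0.5078, γ = 2.3907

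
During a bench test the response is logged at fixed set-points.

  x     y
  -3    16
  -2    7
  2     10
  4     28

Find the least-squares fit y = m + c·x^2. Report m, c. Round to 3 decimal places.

The normal system MᵀM·[m, c]ᵀ = Mᵀy is [[4, 33]; [33, 369]]·[m, c]ᵀ = [61, 660]ᵀ.
Δ = 4·369 − 33² = 387.
m = (61·369 − 33·660)/387 = 81/43; c = (4·660 − 33·61)/387 = 209/129.

m = 1.884, c = 1.620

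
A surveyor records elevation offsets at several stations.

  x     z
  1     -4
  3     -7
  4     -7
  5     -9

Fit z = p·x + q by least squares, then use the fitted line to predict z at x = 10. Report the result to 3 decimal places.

ẑ = -14.657

Setting ∂/∂p … = 0 gives: 51·p + 13·q = -98;  13·p + 4·q = -27.
det = 51·4 − 13² = 35.
p = ((-98)·4 − 13·(-27))/35 = -41/35; q = (51·(-27) − 13·(-98))/35 = -103/35.
At x = 10: ẑ = (-41/35)·(10) + (-103/35)·(1) = -513/35.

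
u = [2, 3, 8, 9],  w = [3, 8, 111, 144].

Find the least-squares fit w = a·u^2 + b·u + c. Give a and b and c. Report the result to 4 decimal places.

Forming MᵀM = [[10754, 1276, 158]; [1276, 158, 22]; [158, 22, 4]] and Mᵀw = [18852, 2214, 266]ᵀ gives MᵀM·[a, b, c]ᵀ = Mᵀw.
Inverting the 3×3 Gram matrix, [a, b, c]ᵀ = [7/3, -596/111, 143/37]ᵀ.

a = 2.3333, b = -5.3694, c = 3.8649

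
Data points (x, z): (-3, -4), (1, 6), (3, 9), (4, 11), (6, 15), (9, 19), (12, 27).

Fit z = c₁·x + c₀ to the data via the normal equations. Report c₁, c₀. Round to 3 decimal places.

Normal-equation sums: Σx·x = 296, Σx = 32, Σ1 = 7.
And Σx·z = 674, Σz = 83.
MᵀM·[c₁, c₀]ᵀ = Mᵀz becomes [[296, 32]; [32, 7]]·[c₁, c₀]ᵀ = [674, 83]ᵀ.
det = 296·7 − 32² = 1048.
c₁ = (674·7 − 32·83)/1048 = 1031/524; c₀ = (296·83 − 32·674)/1048 = 375/131.

c₁ = 1.968, c₀ = 2.863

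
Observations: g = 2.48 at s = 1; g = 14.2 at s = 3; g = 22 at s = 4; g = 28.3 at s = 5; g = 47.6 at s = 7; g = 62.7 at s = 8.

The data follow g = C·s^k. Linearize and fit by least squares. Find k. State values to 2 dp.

Let Y = ln g. Fitting Y = k·ln s + ln C by least squares:
AᵀA = [[13.8297, 8.1197]; [8.1197, 6]], rhs = [28.7023, 17.9966]ᵀ  (here Σln s = 8.1197, Σ(ln s)² = 13.8297, Σln g = 17.9966, Σln s·ln g = 28.7023).
Slope k = (n·Σln s·ln g − Σln s·Σln g)/(n·Σ(ln s)² − (Σln s)²) = (6·28.7023 − 8.1197·17.9966)/17.0487 = 1.53014; ln C = (Σln g − k·Σln s)/n = 0.92872.

k = 1.53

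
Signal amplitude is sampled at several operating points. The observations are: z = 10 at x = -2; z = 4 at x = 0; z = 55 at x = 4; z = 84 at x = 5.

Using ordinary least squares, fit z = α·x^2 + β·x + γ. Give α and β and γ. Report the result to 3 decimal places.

Sums needed: Σx^2·x^2 = 897, Σx^2·x = 181, Σx^2 = 45, Σx·x = 45, Σx = 7, Σ1 = 4.
For Aᵀz: Σx^2·z = 3020, Σx·z = 620, Σz = 153.
So AᵀA·[α, β, γ]ᵀ = Aᵀz: [[897, 181, 45]; [181, 45, 7]; [45, 7, 4]]·[α, β, γ]ᵀ = [3020, 620, 153]ᵀ.
Solving the 3×3 system (Gaussian elimination) gives α = 13033/4684, β = 9689/4684, γ = 7793/2342.

α = 2.782, β = 2.069, γ = 3.327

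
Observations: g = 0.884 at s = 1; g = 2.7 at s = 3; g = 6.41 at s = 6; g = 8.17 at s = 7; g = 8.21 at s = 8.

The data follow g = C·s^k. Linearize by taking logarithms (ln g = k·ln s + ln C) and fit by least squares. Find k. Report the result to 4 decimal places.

k = 1.1123

Taking logs, ln g = k·ln s + ln C, so regress ln g on ln s.
Over the data: Σln s = 6.9157, Σ(ln s)² = 12.5280, Σln g = 6.9336, Σln s·ln g = 12.8853.
Normal system: [[12.5280, 6.9157]; [6.9157, 5]]·[k, ln C]ᵀ = [12.8853, 6.9336]ᵀ.
Slope k = (n·Σln s·ln g − Σln s·Σln g)/(n·Σ(ln s)² − (Σln s)²) = (5·12.8853 − 6.9157·6.9336)/14.8127 = 1.11225; ln C = (Σln g − k·Σln s)/n = -0.15168.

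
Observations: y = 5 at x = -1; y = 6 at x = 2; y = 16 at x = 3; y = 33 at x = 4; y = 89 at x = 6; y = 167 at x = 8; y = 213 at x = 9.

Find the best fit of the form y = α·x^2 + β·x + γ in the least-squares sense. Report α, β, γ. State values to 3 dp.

Setting ∂/∂α … = 0 gives: 12307·α + 1555·β + 211·γ = 31846;  1555·α + 211·β + 31·γ = 3974;  211·α + 31·β + 7·γ = 529.
Solving the 3×3 system (Gaussian elimination) gives α = 93193/31068, β = -97025/31068, γ = -7892/7767.

α = 3.000, β = -3.123, γ = -1.016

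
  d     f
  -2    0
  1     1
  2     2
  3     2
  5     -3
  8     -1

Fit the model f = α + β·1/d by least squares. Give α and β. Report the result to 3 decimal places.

With design matrix M, MᵀM = [[6, 199/120]; [199/120, 24001/14400]] and Mᵀf = [1, 233/120]ᵀ.
det = 6·(24001/14400) − (199/120)² = 20881/2880.
α = (1·(24001/14400) − (199/120)·(233/120))/(20881/2880) = -22366/104405; β = (6·(233/120) − (199/120)·1)/(20881/2880) = 28776/20881.

α = -0.214, β = 1.378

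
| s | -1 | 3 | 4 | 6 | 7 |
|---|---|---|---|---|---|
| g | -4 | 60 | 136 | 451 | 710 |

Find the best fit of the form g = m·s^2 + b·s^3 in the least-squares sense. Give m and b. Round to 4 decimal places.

Setting ∂/∂m … = 0 gives: 4035·m + 25849·b = 53738;  25849·m + 169131·b = 351274.
Eliminating b: 169131·(row 1) − 25849·(row 2) gives 14272784·m = 169131·53738 − 25849·351274 = 8680052, so m = 2170013/3568196.
Then b = (351274 − 25849·(2170013/3568196))/169131 = 7079257/3568196.

m = 0.6082, b = 1.9840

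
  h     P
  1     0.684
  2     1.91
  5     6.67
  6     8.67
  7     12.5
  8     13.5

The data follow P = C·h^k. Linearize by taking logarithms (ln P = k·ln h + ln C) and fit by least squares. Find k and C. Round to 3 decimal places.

Linearized form: ln P = k·ln h + ln C. From the 6 transformed points,
XᵀX = [[14.3918, 8.1197]; [8.1197, 6]], rhs = [17.6996, 9.4532]ᵀ  (here Σln h = 8.1197, Σ(ln h)² = 14.3918, Σln P = 9.4532, Σln h·ln P = 17.6996).
Δ = 14.3918·6 − (8.1197)² = 20.4213; k = (17.6996·6 − 8.1197·9.4532)/20.4213 = 1.44165, ln C = (14.3918·9.4532 − 8.1197·17.6996)/20.4213 = -0.37542, so C = exp(-0.37542) = 0.68700.

k = 1.442, C = 0.687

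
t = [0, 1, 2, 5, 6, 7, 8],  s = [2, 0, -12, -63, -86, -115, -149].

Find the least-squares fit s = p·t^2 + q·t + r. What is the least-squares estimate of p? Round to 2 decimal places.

Normal-equation sums: Σt^2·t^2 = 8435, Σt^2·t = 1205, Σt^2 = 179, Σt·t = 179, Σt = 29, Σ1 = 7.
And Σt^2·s = -19890, Σt·s = -2852, Σs = -423.
Row-reducing yields p = -10699/5376, q = -16193/5376, r = 2635/896.

p = -1.99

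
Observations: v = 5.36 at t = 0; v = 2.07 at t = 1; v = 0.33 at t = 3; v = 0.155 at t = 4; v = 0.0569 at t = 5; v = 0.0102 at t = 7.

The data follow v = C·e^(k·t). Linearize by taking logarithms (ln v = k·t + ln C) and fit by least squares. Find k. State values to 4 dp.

With ln vᵢ as the transformed response and tᵢ as the regressor:
Σt = 20.0000, Σ(t)² = 100.0000, Σln v = -8.0183, Σt·ln v = -56.4856.
Equations: 100.0000·k + 20.0000·ln C = -56.4856;  20.0000·k + 6·ln C = -8.0183.
Δ = 100.0000·6 − (20.0000)² = 200.0000; k = (-56.4856·6 − 20.0000·-8.0183)/200.0000 = -0.89274, ln C = (100.0000·-8.0183 − 20.0000·-56.4856)/200.0000 = 1.63941.

k = -0.8927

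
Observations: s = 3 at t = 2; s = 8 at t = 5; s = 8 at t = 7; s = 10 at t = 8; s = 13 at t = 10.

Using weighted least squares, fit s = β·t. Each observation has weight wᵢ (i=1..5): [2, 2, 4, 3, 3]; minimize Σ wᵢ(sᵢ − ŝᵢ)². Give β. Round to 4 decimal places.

β = 1.2681

AᵀWA·[β]ᵀ = AᵀWs reads: 746·β = 946.
(Σwᵢ·t·t = 746, Σwᵢ·t·s = 946.)
Hence β = 946 / 746 ≈ 1.2681.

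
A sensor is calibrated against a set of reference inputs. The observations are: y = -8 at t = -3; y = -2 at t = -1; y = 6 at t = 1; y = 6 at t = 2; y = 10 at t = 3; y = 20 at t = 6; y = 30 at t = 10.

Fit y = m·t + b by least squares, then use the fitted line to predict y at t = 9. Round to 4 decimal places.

ŷ = 27.7714

The normal equations are: 160·m + 18·b = 494;  18·m + 7·b = 62.
Δ = 160·7 − 18² = 796.
m = (494·7 − 18·62)/796 = 1171/398; b = (160·62 − 18·494)/796 = 257/199.
At t = 9: ŷ = (1171/398)·(9) + (257/199)·(1) = 11053/398.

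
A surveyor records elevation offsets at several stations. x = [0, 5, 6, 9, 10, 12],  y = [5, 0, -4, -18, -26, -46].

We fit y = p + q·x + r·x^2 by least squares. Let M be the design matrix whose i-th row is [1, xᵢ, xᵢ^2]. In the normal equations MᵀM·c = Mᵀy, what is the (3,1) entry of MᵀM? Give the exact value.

386

Row 3 ↔ basis x^2, column 1 ↔ basis 1, so (MᵀM)_{3,1} = Σᵢ x^2 = (0)·(1) + (25)·(1) + (36)·(1) + (81)·(1) + (100)·(1) + (144)·(1) = 386.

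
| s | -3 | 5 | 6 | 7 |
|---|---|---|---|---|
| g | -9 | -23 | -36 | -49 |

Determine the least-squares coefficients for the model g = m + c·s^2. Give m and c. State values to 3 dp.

m = 0.828, c = -1.011

Entries of AᵀA: Σ1 = 4, Σs^2 = 119, Σs^2·s^2 = 4403.
Right-hand side: Σg = -117, Σs^2·g = -4353.
AᵀA·[m, c]ᵀ = Aᵀg becomes [[4, 119]; [119, 4403]]·[m, c]ᵀ = [-117, -4353]ᵀ.
Δ = 4·4403 − 119² = 3451.
m = ((-117)·4403 − 119·(-4353))/3451 = 24/29; c = (4·(-4353) − 119·(-117))/3451 = -3489/3451.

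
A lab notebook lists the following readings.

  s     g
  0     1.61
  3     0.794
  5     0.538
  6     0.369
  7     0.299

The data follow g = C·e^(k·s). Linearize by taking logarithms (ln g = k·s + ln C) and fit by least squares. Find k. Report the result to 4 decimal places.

Taking logs, ln g = k·s + ln C, so regress ln g on s.
AᵀA = [[119.0000, 21.0000]; [21.0000, 5]], rhs = [-18.2244, -2.5786]ᵀ  (here Σs = 21.0000, Σ(s)² = 119.0000, Σln g = -2.5786, Σs·ln g = -18.2244).
Solving (det = 154.0000): k = -0.24007, ln C = 0.49259.

k = -0.2401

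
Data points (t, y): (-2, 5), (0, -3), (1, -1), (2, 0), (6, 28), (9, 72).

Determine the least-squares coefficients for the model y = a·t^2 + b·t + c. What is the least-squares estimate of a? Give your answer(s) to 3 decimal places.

a = 1.049

The normal system XᵀX·[a, b, c]ᵀ = Xᵀy is [[7890, 946, 126]; [946, 126, 16]; [126, 16, 6]]·[a, b, c]ᵀ = [6859, 805, 101]ᵀ.
Inverting the 3×3 Gram matrix, [a, b, c]ᵀ = [20423/19470, -20286/16225, -90557/48675]ᵀ.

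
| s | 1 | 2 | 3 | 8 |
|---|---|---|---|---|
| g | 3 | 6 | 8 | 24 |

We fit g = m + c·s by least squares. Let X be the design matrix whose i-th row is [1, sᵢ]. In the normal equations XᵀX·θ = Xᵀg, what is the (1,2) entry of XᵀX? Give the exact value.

Row 1 ↔ basis 1, column 2 ↔ basis s, so (XᵀX)_{1,2} = Σᵢ s = (1)·(1) + (1)·(2) + (1)·(3) + (1)·(8) = 14.

14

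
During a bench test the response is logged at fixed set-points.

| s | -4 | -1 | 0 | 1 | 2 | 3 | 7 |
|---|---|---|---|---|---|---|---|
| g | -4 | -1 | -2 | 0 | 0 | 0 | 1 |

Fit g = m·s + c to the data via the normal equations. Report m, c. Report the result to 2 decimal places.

AᵀA·[m, c]ᵀ = Aᵀg reads: 80·m + 8·c = 24;  8·m + 7·c = -6.
(Σs·s = 80, Σs = 8, Σ1 = 7, Σs·g = 24, Σg = -6.)
det = 80·7 − 8² = 496.
m = (24·7 − 8·(-6))/496 = 27/62; c = (80·(-6) − 8·24)/496 = -42/31.

m = 0.44, c = -1.35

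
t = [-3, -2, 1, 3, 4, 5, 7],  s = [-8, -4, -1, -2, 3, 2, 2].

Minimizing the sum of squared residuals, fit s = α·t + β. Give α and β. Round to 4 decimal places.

Setting ∂/∂α … = 0 gives: 113·α + 15·β = 61;  15·α + 7·β = -8.
(Σt·t = 113, Σt = 15, Σ1 = 7, Σt·s = 61, Σs = -8.)
Eliminating β: 7·(row 1) − 15·(row 2) gives 566·α = 7·61 − 15·(-8) = 547, so α = 547/566.
Then β = ((-8) − 15·(547/566))/7 = -1819/566.

α = 0.9664, β = -3.2138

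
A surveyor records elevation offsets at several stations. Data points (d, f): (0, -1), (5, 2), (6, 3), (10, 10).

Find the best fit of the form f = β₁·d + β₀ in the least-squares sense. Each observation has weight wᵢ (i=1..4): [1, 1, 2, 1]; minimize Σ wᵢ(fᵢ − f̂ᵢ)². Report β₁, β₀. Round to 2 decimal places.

Setting ∂/∂β₁ … = 0 gives: 197·β₁ + 27·β₀ = 146;  27·β₁ + 5·β₀ = 17.
Eliminating β₀: 5·(row 1) − 27·(row 2) gives 256·β₁ = 5·146 − 27·17 = 271, so β₁ = 271/256.
Then β₀ = (17 − 27·(271/256))/5 = -593/256.

β₁ = 1.06, β₀ = -2.32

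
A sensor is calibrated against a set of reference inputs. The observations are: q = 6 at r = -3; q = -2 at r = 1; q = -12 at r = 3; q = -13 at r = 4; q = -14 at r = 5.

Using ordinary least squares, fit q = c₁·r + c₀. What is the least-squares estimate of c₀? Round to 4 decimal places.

c₀ = -1.6000

Normal-equation sums: Σr·r = 60, Σr = 10, Σ1 = 5.
And Σr·q = -178, Σq = -35.
So MᵀM·[c₁, c₀]ᵀ = Mᵀq: [[60, 10]; [10, 5]]·[c₁, c₀]ᵀ = [-178, -35]ᵀ.
Eliminating c₀: 5·(row 1) − 10·(row 2) gives 200·c₁ = 5·(-178) − 10·(-35) = -540, so c₁ = -27/10.
Then c₀ = ((-35) − 10·(-27/10))/5 = -8/5.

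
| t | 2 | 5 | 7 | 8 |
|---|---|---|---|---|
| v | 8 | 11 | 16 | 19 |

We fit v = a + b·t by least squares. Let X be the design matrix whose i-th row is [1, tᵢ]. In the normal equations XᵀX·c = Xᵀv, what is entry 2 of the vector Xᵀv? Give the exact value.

Entry 2 ↔ basis t, so (Xᵀv)_{2} = Σᵢ (t)·vᵢ = (2)·(8) + (5)·(11) + (7)·(16) + (8)·(19) = 335.

335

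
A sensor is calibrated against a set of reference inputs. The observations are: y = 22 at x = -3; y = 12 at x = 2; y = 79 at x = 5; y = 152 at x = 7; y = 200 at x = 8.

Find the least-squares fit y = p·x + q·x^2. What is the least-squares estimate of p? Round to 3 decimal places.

p = 1.123

MᵀM·[p, q]ᵀ = Mᵀy reads: 151·p + 961·q = 3017;  961·p + 7219·q = 22469.
(Σx·x = 151, Σx·x^2 = 961, Σx^2·x^2 = 7219, Σx·y = 3017, Σx^2·y = 22469.)
Determinant 151·7219 − 961² = 166548.
p = (3017·7219 − 961·22469)/166548 = 31169/27758; q = (151·22469 − 961·3017)/166548 = 82247/27758.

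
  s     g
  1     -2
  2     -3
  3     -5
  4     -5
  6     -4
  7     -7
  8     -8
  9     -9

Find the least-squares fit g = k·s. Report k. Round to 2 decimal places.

k = -1.00

Entries of AᵀA: Σs·s = 260.
Moment sums: Σs·g = -261.
k = (-261)/260 = -1.00385.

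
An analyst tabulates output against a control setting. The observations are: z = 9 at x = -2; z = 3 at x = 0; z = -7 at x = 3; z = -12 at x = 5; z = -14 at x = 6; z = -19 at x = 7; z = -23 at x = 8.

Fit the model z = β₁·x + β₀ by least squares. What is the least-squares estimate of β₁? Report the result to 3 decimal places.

β₁ = -3.102

Setting ∂/∂β₁ … = 0 gives: 187·β₁ + 27·β₀ = -500;  27·β₁ + 7·β₀ = -63.
(Σx·x = 187, Σx = 27, Σ1 = 7, Σx·z = -500, Σz = -63.)
Eliminating β₀: 7·(row 1) − 27·(row 2) gives 580·β₁ = 7·(-500) − 27·(-63) = -1799, so β₁ = -1799/580.
Then β₀ = ((-63) − 27·(-1799/580))/7 = 1719/580.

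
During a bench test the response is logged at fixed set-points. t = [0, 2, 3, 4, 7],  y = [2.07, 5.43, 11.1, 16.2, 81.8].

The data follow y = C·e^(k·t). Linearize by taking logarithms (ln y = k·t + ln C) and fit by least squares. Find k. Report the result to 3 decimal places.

With ln yᵢ as the transformed response and tᵢ as the regressor:
Σt = 16.0000, Σ(t)² = 78.0000, Σln y = 12.0157, Σt·ln y = 52.5747.
Equations: 78.0000·k + 16.0000·ln C = 52.5747;  16.0000·k + 5·ln C = 12.0157.
Slope k = (n·Σt·ln y − Σt·Σln y)/(n·Σ(t)² − (Σt)²) = (5·52.5747 − 16.0000·12.0157)/134.0000 = 0.52703; ln C = (Σln y − k·Σt)/n = 0.71665.

k = 0.527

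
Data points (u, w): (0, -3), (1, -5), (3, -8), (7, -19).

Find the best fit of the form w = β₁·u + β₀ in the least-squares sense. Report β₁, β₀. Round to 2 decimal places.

The normal system AᵀA·[β₁, β₀]ᵀ = Aᵀw is [[59, 11]; [11, 4]]·[β₁, β₀]ᵀ = [-162, -35]ᵀ.
det = 59·4 − 11² = 115.
β₁ = ((-162)·4 − 11·(-35))/115 = -263/115; β₀ = (59·(-35) − 11·(-162))/115 = -283/115.

β₁ = -2.29, β₀ = -2.46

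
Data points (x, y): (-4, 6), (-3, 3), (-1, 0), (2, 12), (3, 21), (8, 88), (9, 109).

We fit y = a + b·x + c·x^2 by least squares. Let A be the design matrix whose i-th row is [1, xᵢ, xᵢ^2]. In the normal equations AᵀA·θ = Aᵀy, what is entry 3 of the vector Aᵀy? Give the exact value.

14821

Entry 3 ↔ basis x^2, so (Aᵀy)_{3} = Σᵢ (x^2)·yᵢ = (16)·(6) + (9)·(3) + (1)·(0) + (4)·(12) + (9)·(21) + (64)·(88) + (81)·(109) = 14821.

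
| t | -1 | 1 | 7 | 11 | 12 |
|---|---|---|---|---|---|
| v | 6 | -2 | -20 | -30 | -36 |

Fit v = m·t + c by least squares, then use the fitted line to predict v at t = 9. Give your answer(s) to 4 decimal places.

Compute the Gram sums: Σt·t = 316, Σt = 30, Σ1 = 5.
Moment sums: Σt·v = -910, Σv = -82.
Normal equations: [[316, 30]; [30, 5]]·[m, c]ᵀ = [-910, -82]ᵀ.
Determinant 316·5 − 30² = 680.
m = ((-910)·5 − 30·(-82))/680 = -209/68; c = (316·(-82) − 30·(-910))/680 = 347/170.
At t = 9: v̂ = (-209/68)·(9) + (347/170)·(1) = -8711/340.

v̂ = -25.6206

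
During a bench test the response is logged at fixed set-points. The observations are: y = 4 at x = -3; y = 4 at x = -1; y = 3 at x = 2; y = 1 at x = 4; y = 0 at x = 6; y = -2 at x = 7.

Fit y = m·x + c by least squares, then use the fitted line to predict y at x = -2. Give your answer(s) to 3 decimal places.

ŷ = 4.280

Sums needed: Σx·x = 115, Σx = 15, Σ1 = 6.
Right-hand side: Σx·y = -20, Σy = 10.
So MᵀM·[m, c]ᵀ = Mᵀy: [[115, 15]; [15, 6]]·[m, c]ᵀ = [-20, 10]ᵀ.
Determinant 115·6 − 15² = 465.
m = ((-20)·6 − 15·10)/465 = -18/31; c = (115·10 − 15·(-20))/465 = 290/93.
At x = -2: ŷ = (-18/31)·(-2) + (290/93)·(1) = 398/93.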